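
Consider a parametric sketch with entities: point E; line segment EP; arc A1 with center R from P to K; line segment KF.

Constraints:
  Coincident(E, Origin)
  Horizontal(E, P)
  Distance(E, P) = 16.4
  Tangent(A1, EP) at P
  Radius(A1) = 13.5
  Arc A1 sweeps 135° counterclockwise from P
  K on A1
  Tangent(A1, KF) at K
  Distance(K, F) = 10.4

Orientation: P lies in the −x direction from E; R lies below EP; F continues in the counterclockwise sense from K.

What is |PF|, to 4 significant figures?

30.48

On A1, P sits at bearing 90° from R; a 135° counterclockwise sweep puts K at bearing 225°, so K = R + 13.5·(cos 225°, sin 225°) = (-25.95, -23.05). A1 meets KF tangentially, so RK is at right angles to KF, so KF runs along (−sin 225°, cos 225°); with |KF| = 10.4, F = (-18.59, -30.40). Then |PF| = |F − P| = 30.48.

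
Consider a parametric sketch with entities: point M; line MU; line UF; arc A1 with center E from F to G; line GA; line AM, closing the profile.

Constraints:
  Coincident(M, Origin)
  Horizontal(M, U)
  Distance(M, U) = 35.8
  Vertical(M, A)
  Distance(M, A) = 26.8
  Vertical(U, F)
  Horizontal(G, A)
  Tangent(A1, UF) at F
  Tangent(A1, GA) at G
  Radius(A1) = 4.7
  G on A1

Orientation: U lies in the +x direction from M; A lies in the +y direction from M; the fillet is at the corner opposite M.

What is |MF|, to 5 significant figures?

42.072

M is at the origin; MU is horizontal with |MU| = 35.8 and U on the +x side, so U = (35.800, 0.0000). MA is vertical with |MA| = 26.8 and A on the +y side, so A = (0.0000, 26.800). The virtual corner opposite M is at (35.800, 26.800). A1 meets UF tangentially, so EF is at right angles to UF and tangency of A1 to GA means the radius EG is perpendicular to GA, with radius 4.7, so the center E sits 4.7 in from both sides at E = (31.100, 22.100). That places the tangent points at F = (35.800, 22.100) on UF and G = (31.100, 26.800) on GA. Then |MF| = |F − M| = 42.072.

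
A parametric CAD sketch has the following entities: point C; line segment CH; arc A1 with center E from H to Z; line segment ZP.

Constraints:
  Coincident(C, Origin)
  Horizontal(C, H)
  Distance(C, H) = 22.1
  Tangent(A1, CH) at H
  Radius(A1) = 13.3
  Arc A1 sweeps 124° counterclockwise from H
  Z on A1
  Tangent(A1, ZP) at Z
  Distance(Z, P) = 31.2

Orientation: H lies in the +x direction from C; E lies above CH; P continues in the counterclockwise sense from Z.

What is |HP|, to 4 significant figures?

47.04

C is at the origin; C and H share the same y with |CH| = 22.1 and H on the +x side, so H = (22.10, 0.000). A1 meets CH tangentially, so EH is at right angles to CH, so E = H + (0, 13.3) = (22.10, 13.30). On A1, H sits at bearing -90° from E; a 124° counterclockwise sweep puts Z at bearing 34°, so Z = E + 13.3·(cos 34°, sin 34°) = (33.13, 20.74). The tangent condition forces EZ to be normal to ZP, so ZP runs along (−sin 34°, cos 34°); with |ZP| = 31.2, P = (15.68, 46.60). Then |HP| = |P − H| = 47.04.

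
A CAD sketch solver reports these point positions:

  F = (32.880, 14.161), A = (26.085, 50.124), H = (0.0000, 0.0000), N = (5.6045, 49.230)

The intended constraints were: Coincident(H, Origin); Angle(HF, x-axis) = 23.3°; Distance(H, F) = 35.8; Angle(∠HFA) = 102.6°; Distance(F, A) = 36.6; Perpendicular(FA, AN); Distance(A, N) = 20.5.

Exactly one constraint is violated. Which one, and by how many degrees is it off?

Perpendicular(FA, AN) — off by 8.20°.

H = (0.00, 0.00) ✓; HF at 23.30° ✓; |HF| = 35.80 ✓; ∠HFA = 102.6° ✓; |FA| = 36.60 ✓; ∠(FA, AN) = 81.80° ✗; |AN| = 20.50 ✓.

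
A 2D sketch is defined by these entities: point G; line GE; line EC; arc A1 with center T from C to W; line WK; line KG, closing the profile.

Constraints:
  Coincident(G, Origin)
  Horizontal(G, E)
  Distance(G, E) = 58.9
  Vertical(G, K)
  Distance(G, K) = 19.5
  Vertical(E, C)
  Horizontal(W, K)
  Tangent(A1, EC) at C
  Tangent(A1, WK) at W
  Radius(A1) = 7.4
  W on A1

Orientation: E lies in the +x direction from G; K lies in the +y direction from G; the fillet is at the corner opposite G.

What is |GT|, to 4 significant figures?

52.90

G and K share the same x with |GK| = 19.5 and K on the +y side, so K = (0.000, 19.50). The virtual corner opposite G is at (58.90, 19.50). Since A1 is tangent to EC there, TC ⟂ EC and tangency of A1 to WK means the radius TW is perpendicular to WK, with radius 7.4, so the center T sits 7.4 in from both sides at T = (51.50, 12.10). Then |GT| = |T − G| = 52.90.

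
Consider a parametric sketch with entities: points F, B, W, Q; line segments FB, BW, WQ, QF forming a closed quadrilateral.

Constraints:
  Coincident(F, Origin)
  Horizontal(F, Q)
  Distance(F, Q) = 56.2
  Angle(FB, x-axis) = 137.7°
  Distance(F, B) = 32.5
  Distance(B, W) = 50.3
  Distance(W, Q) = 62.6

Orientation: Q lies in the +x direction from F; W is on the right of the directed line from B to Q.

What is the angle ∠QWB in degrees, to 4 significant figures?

94.26°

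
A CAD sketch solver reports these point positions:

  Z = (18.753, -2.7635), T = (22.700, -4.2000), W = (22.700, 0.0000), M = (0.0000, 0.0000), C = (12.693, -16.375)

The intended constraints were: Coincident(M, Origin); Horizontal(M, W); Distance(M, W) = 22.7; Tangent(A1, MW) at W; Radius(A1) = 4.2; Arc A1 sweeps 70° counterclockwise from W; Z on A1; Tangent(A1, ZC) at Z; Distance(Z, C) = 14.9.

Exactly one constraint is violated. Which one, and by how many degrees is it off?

Tangent(A1, ZC) at Z — off by 4.00°.

M = (0.00, 0.00) ✓; M.y = 0.00, W.y = 0.00 ✓; |MW| = 22.70 ✓; ∠(TW, WM) = 90.00° ✓; |TW| = 4.200 ✓; bearing(T→Z) − bearing(T→W) = 70.00° ✓; |TZ| = 4.200 ✓; ∠(TZ, ZC) = 94.00° ✗; |ZC| = 14.90 ✓.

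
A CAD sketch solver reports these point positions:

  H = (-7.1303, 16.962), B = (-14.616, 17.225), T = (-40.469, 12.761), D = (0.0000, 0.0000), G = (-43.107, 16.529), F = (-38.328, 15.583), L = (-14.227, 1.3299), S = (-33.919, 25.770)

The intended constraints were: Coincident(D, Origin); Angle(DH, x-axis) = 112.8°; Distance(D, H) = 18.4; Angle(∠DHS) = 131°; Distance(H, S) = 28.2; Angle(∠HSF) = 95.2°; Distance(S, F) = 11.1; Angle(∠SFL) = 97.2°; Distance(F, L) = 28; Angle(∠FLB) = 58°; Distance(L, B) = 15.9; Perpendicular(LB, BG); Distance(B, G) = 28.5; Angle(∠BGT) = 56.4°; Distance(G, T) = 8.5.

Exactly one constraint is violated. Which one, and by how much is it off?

Distance(G, T) = 8.5 — off by 3.90.

D = (0.00, 0.00) ✓; DH at 112.8° ✓; |DH| = 18.40 ✓; ∠DHS = 131.0° ✓; |HS| = 28.20 ✓; ∠HSF = 95.20° ✓; |SF| = 11.10 ✓; ∠SFL = 97.20° ✓; |FL| = 28.00 ✓; ∠FLB = 58.00° ✓; |LB| = 15.90 ✓; ∠(LB, BG) = 90.00° ✓; |BG| = 28.50 ✓; ∠BGT = 56.40° ✓; |GT| = 4.600 ✗.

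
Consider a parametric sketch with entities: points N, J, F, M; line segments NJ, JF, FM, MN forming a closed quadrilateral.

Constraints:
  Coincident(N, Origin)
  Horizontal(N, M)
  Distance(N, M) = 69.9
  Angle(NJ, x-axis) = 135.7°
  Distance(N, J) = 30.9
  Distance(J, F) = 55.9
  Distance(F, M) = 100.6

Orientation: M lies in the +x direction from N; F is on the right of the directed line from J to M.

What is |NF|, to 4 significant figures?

42.23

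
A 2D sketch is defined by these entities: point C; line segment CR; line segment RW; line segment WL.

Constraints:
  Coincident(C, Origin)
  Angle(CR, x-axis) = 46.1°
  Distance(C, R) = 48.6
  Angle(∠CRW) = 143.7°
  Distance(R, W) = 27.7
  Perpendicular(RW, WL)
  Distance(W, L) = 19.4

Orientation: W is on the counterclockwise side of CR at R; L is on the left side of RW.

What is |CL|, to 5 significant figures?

67.522

C is at the origin; CR runs at 46.1° with length 48.6, so R = 48.6·(cos 46.1°, sin 46.1°) = (33.699, 35.019). ∠CRW = 143.7°, so RW runs at 46.1° + (180° − 143.7°) = 82.400° from the x-axis; with |RW| = 27.7, W = R + 27.7·(cos 82.400°, sin 82.400°) = (37.363, 62.475). RW ⟂ WL; with |WL| = 19.4 on the left of RW, L = W + 19.4·(-0.99122, 0.13226) = (18.133, 65.041). Then |CL| = |L − C| = 67.522.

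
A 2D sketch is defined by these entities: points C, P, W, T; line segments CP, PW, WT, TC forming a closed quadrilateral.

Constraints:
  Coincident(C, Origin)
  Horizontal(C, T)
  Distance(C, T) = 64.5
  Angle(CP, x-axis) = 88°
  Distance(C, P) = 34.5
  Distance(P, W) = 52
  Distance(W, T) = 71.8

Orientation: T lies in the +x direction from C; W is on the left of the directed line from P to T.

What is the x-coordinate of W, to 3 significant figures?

41.1

C is at the origin; CT is horizontal with |CT| = 64.5 and T in +x, so T = (64.5, 0). CP runs at 88.0° with |CP| = 34.5, so P = (1.20, 34.5). W is determined by |PW| = 52.0 and |WT| = 71.8 together: it lies at the intersection of circle(P, 52.0) and circle(T, 71.8). With |PT| = 72.1, the foot of the radical line on PT is 19.0 from P and the perpendicular offset is √(52.0² − 19.0²) = 48.4. Taking the left-of-PT solution: W = (41.1, 67.9).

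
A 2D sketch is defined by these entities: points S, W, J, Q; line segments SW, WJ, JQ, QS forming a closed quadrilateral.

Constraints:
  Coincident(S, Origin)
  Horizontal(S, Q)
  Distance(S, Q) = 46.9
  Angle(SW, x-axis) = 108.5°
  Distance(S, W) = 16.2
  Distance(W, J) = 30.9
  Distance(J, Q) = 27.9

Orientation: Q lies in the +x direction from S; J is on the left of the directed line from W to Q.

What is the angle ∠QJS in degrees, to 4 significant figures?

104.5°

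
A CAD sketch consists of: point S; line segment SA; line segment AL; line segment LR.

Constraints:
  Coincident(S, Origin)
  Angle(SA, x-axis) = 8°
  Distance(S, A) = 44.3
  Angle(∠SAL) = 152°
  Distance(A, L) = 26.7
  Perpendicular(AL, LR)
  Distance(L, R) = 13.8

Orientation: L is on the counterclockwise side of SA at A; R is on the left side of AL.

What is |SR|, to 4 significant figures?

66.19

S is at the origin; SA runs at 8.0° with length 44.3, so A = 44.3·(cos 8.0°, sin 8.0°) = (43.87, 6.165). ∠SAL = 152.0°, so AL runs at 8.0° + (180° − 152.0°) = 36.00° from the x-axis; with |AL| = 26.7, L = A + 26.7·(cos 36.00°, sin 36.00°) = (65.47, 21.86). AL is perpendicular to LR; with |LR| = 13.8 on the left of AL, R = L + 13.8·(-0.5878, 0.8090) = (57.36, 33.02). Then |SR| = |R − S| = 66.19.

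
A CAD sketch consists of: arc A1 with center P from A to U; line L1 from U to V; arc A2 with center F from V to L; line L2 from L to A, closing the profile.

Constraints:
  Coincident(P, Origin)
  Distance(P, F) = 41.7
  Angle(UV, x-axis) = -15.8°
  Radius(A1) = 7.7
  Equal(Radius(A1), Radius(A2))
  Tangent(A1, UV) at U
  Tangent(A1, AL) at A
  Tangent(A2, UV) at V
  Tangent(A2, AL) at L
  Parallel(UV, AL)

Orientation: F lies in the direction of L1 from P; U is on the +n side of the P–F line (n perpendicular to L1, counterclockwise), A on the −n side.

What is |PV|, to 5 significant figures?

42.405

The slot axis is L1's direction at -15.8°, so u = (cos -15.8°, sin -15.8°) = (0.96222, -0.27228) and n = (−sin -15.8°, cos -15.8°) = (0.27228, 0.96222). P is at the origin and F lies 41.7 along u from P, so F = 41.7·u = (40.124, -11.354). Tangency of A1 to both parallel lines with radius 7.7 puts U and A at P ± 7.7·n: U = (2.0966, 7.4091), A = (-2.0966, -7.4091). Equal radii place V and L the same way about F: V = F + 7.7·n = (42.221, -3.9450), L = F − 7.7·n = (38.028, -18.763). Then |PV| = |V − P| = 42.405.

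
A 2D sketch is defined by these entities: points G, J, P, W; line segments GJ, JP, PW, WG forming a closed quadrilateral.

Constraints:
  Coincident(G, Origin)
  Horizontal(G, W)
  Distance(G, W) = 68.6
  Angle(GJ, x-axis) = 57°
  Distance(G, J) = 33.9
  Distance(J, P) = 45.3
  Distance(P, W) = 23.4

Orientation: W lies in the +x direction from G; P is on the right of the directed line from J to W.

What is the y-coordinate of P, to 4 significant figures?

-7.264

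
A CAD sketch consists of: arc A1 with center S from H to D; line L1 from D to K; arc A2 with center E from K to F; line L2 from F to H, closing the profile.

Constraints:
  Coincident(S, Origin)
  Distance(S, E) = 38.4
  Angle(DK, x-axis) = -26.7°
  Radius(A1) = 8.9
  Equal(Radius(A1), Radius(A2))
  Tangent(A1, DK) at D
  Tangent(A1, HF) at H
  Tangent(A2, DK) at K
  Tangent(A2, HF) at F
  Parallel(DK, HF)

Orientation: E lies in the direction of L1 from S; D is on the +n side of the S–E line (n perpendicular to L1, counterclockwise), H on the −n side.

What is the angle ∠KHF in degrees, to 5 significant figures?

24.870°

Tangency of A1 to both parallel lines with radius 8.9 puts D and H at S ± 8.9·n: D = (3.9989, 7.9510), H = (-3.9989, -7.9510). Equal radii place K and F the same way about E: K = E + 8.9·n = (38.304, -9.3028), F = E − 8.9·n = (30.307, -25.205). Then cos ∠KHF = HK·HF / (|HK||HF|), giving 24.870°.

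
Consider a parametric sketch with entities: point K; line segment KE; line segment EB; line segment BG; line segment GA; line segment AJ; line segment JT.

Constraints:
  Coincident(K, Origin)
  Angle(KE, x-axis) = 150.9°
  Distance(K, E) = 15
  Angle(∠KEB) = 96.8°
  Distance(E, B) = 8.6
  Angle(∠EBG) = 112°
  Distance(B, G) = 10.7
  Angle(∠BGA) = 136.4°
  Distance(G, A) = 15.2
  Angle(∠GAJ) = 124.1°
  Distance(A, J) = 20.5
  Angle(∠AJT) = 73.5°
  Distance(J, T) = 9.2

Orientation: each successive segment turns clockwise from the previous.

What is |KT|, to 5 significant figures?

11.469

K is at the origin; KE runs at 150.9° with length 15.0, so E = (-13.107, 7.2950). ∠KEB = 96.8° gives EB at 67.700° from the x-axis; with |EB| = 8.6, B = (-9.8433, 15.252). ∠EBG = 112.0° gives BG at -0.30000° from the x-axis; with |BG| = 10.7, G = (0.85659, 15.196). ∠BGA = 136.4° gives GA at -43.900° from the x-axis; with |GA| = 15.2, A = (11.809, 4.6561). ∠GAJ = 124.1° gives AJ at -99.800° from the x-axis; with |AJ| = 20.5, J = (8.3197, -15.545). ∠AJT = 73.5° gives JT at 153.70° from the x-axis; with |JT| = 9.2, T = (0.072000, -11.469). Then |KT| = |T − K| = 11.469.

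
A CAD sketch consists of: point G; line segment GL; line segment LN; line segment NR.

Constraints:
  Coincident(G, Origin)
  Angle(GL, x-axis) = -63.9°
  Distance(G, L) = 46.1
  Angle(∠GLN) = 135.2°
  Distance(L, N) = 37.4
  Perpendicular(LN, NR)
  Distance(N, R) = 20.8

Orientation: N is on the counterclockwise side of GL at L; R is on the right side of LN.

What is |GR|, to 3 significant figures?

88.1

G is at the origin; GL runs at -63.9° with length 46.1, so L = 46.1·(cos -63.9°, sin -63.9°) = (20.3, -41.4). ∠GLN = 135.2°, so LN runs at -63.9° + (180° − 135.2°) = -19.1° from the x-axis; with |LN| = 37.4, N = L + 37.4·(cos -19.1°, sin -19.1°) = (55.6, -53.6). The perpendicularity gives NR at right angles to LN; with |NR| = 20.8 on the right of LN, R = N + 20.8·(-0.327, -0.945) = (48.8, -73.3). Then |GR| = |R − G| = 88.1.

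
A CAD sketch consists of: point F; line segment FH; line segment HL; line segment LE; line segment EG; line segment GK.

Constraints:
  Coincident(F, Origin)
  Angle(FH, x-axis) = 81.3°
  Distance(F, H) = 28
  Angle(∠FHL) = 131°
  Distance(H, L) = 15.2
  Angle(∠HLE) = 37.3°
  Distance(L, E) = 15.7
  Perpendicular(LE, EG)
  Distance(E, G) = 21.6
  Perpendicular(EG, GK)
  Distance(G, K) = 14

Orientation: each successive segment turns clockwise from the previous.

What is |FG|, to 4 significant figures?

29.89

F is at the origin; FH runs at 81.3° with length 28.0, so H = (4.235, 27.68). ∠FHL = 131.0° gives HL at 32.30° from the x-axis; with |HL| = 15.2, L = (17.08, 35.80). ∠HLE = 37.3° gives LE at -110.4° from the x-axis; with |LE| = 15.7, E = (11.61, 21.08). LE ⟂ EG, so EG runs at 159.6°; with |EG| = 21.6, G = (-8.635, 28.61). Then |FG| = |G − F| = 29.89.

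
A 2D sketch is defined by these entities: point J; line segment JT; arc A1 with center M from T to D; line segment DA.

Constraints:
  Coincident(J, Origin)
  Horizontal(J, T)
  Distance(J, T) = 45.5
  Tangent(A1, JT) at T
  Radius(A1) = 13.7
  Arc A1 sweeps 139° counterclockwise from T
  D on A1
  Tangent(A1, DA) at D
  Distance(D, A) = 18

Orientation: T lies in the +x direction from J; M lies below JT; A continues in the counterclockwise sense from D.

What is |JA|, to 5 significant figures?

61.602

J is at the origin; J and T share the same y with |JT| = 45.5 and T on the +x side, so T = (45.500, 0.0000). Since A1 is tangent to JT there, MT ⟂ JT, so M = T + (0, -13.7) = (45.500, -13.700). On A1, T sits at bearing 90° from M; a 139° counterclockwise sweep puts D at bearing 229°, so D = M + 13.7·(cos 229°, sin 229°) = (36.512, -24.040). Tangency of A1 to DA means the radius MD is perpendicular to DA, so DA runs along (−sin 229°, cos 229°); with |DA| = 18.0, A = (50.097, -35.849). Then |JA| = |A − J| = 61.602.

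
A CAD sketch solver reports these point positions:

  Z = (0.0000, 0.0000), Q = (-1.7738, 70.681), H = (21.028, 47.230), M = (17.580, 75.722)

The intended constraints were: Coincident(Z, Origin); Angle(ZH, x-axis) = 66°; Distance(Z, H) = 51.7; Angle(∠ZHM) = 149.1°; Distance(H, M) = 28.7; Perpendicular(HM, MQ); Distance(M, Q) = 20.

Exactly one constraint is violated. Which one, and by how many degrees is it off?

Perpendicular(HM, MQ) — off by 7.70°.

Z = (0.00, 0.00) ✓; ZH at 66.00° ✓; |ZH| = 51.70 ✓; ∠ZHM = 149.1° ✓; |HM| = 28.70 ✓; ∠(HM, MQ) = 97.70° ✗; |MQ| = 20.00 ✓.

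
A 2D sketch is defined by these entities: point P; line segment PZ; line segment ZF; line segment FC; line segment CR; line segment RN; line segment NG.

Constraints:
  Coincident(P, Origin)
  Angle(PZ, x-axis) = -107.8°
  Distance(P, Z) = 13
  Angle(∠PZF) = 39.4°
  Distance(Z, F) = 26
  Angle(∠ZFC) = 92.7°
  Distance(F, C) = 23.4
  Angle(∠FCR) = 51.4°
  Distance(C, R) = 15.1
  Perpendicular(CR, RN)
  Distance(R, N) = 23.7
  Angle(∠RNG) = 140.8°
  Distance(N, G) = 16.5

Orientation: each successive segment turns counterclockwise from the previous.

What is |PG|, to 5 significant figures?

38.687

The perpendicularity gives RN at right angles to CR, so RN runs at -21.300°; with |RN| = 23.7, N = (22.741, -0.72632). ∠RNG = 140.8° gives NG at 17.900° from the x-axis; with |NG| = 16.5, G = (38.443, 4.3451). Then |PG| = |G − P| = 38.687.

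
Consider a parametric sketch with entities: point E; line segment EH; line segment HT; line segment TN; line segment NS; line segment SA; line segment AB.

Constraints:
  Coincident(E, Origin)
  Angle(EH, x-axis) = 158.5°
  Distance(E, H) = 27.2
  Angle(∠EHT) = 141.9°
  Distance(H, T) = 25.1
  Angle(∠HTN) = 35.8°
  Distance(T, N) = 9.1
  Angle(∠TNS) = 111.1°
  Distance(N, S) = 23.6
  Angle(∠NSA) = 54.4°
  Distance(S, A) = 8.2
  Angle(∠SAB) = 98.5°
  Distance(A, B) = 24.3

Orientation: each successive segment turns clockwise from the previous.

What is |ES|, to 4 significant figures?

31.10

E is at the origin; EH runs at 158.5° with length 27.2, so H = (-25.31, 9.969). ∠EHT = 141.9° gives HT at 120.4° from the x-axis; with |HT| = 25.1, T = (-38.01, 31.62). ∠HTN = 35.8° gives TN at -23.80° from the x-axis; with |TN| = 9.1, N = (-29.68, 27.95). ∠TNS = 111.1° gives NS at -92.70° from the x-axis; with |NS| = 23.6, S = (-30.79, 4.372). Then |ES| = |S − E| = 31.10.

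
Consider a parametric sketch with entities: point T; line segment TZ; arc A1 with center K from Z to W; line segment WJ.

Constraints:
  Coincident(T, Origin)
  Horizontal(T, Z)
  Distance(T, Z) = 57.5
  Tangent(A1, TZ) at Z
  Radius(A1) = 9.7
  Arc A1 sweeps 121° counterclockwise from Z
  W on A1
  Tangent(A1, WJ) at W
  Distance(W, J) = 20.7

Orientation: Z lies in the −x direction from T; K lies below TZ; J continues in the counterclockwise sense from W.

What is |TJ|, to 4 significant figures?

63.99

On A1, Z sits at bearing 90° from K; a 121° counterclockwise sweep puts W at bearing 211°, so W = K + 9.7·(cos 211°, sin 211°) = (-65.81, -14.70). Tangency of A1 to WJ means the radius KW is perpendicular to WJ, so WJ runs along (−sin 211°, cos 211°); with |WJ| = 20.7, J = (-55.15, -32.44). Then |TJ| = |J − T| = 63.99.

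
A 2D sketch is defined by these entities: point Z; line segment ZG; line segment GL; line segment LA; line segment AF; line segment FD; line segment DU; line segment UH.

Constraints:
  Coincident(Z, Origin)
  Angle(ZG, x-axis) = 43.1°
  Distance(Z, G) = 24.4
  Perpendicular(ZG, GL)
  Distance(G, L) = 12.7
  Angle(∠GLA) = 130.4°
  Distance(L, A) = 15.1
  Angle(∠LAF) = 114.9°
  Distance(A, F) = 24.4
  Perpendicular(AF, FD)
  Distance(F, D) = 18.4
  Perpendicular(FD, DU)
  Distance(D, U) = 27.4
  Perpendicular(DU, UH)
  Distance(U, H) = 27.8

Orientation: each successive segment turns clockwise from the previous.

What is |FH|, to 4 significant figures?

28.97

Z is at the origin; ZG runs at 43.1° with length 24.4, so G = (17.82, 16.67). ZG ⟂ GL, so GL runs at -46.90°; with |GL| = 12.7, L = (26.49, 7.399). ∠GLA = 130.4° gives LA at -96.50° from the x-axis; with |LA| = 15.1, A = (24.78, -7.604). ∠LAF = 114.9° gives AF at -161.6° from the x-axis; with |AF| = 24.4, F = (1.632, -15.31). The perpendicularity gives FD at right angles to AF, so FD runs at 108.4°; with |FD| = 18.4, D = (-4.176, 2.153). FD is perpendicular to DU, so DU runs at 18.40°; with |DU| = 27.4, U = (21.82, 10.80). The perpendicularity gives UH at right angles to DU, so UH runs at -71.60°; with |UH| = 27.8, H = (30.60, -15.58). Then |FH| = |H − F| = 28.97.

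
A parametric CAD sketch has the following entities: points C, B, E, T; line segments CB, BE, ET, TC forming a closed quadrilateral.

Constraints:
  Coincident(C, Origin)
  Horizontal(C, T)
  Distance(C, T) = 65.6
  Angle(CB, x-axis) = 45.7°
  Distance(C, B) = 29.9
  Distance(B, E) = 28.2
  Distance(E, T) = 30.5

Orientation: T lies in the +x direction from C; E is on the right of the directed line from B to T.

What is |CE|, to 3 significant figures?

35.4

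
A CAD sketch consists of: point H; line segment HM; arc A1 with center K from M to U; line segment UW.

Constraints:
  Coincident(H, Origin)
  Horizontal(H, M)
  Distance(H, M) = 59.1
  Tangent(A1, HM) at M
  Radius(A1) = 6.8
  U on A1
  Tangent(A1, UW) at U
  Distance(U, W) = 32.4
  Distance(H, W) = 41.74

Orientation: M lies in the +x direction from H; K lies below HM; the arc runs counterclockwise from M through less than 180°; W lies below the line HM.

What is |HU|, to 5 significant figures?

54.091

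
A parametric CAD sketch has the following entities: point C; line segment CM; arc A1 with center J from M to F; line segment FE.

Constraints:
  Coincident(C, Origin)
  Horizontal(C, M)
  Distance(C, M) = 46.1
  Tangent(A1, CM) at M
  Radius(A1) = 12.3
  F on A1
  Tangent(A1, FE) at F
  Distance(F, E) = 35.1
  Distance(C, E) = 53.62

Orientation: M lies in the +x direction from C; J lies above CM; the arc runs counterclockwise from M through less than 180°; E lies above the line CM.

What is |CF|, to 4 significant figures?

58.50

C is at the origin; CM is horizontal with |CM| = 46.1 and M on the +x side, so M = (46.10, 0.000). The tangent condition forces JM to be normal to CM, so J = M + (0, 12.3) = (46.10, 12.30). Since JF ⟂ FE (tangency), |JE| = √(12.3² + 35.1²) = 37.19 regardless of where F sits on A1. So E lies on both circle(C, 53.62) and circle(J, 37.19); the above-CM intersection is E = (28.80, 45.23). F is the foot of the tangent from E: F = (54.48, 21.30).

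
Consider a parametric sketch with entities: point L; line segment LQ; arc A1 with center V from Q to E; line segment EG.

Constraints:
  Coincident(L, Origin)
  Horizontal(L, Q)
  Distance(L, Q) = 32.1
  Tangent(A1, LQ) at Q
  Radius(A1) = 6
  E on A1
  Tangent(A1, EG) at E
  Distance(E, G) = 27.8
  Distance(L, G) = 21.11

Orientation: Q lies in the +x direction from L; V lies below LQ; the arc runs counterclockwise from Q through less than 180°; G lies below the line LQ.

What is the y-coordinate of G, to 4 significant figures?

-19.83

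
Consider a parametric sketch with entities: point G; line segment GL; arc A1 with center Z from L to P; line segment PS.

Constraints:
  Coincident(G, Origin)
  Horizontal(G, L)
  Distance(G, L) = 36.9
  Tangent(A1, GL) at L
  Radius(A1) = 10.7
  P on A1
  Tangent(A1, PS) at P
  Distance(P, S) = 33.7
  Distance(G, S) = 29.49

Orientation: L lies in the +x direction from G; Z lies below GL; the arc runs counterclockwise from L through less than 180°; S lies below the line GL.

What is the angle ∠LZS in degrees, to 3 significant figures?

121°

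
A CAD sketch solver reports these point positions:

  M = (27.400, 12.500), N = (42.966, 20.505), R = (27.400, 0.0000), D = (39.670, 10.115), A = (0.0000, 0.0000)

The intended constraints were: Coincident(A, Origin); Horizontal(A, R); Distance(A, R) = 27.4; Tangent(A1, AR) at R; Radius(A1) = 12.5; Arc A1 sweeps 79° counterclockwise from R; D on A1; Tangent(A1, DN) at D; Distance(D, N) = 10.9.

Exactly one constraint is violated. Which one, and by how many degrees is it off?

Tangent(A1, DN) at D — off by 6.60°.

A = (0.00, 0.00) ✓; A.y = 0.00, R.y = 0.00 ✓; |AR| = 27.40 ✓; ∠(MR, RA) = 90.00° ✓; |MR| = 12.50 ✓; bearing(M→D) − bearing(M→R) = 79.00° ✓; |MD| = 12.50 ✓; ∠(MD, DN) = 96.60° ✗; |DN| = 10.90 ✓.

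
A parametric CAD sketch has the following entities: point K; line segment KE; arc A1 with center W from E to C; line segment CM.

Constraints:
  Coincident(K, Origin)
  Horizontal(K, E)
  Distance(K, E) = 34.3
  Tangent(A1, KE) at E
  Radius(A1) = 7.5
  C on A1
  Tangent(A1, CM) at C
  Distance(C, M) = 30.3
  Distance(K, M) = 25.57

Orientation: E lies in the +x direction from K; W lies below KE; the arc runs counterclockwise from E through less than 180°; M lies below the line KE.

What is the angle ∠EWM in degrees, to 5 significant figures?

122.54°

Checks: K = (0.00, 0.00) ✓; |WC| = 7.500 ✓; ∠(WC, CM) = 90.00° ✓; |CM| = 30.30 ✓; |KM| = 25.57 ✓.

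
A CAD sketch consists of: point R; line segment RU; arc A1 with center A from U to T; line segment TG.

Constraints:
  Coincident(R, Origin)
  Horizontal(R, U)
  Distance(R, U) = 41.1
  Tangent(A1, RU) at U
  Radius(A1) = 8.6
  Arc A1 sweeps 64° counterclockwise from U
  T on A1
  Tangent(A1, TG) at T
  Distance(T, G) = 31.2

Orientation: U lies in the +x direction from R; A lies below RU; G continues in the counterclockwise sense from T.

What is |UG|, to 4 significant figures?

39.23

R is at the origin; R and U share the same y with |RU| = 41.1 and U on the +x side, so U = (41.10, 0.000). Tangency of A1 to RU means the radius AU is perpendicular to RU, so A = U + (0, -8.6) = (41.10, -8.600). On A1, U sits at bearing 90° from A; a 64° counterclockwise sweep puts T at bearing 154°, so T = A + 8.6·(cos 154°, sin 154°) = (33.37, -4.830). A1 meets TG tangentially, so AT is at right angles to TG, so TG runs along (−sin 154°, cos 154°); with |TG| = 31.2, G = (19.69, -32.87). Then |UG| = |G − U| = 39.23.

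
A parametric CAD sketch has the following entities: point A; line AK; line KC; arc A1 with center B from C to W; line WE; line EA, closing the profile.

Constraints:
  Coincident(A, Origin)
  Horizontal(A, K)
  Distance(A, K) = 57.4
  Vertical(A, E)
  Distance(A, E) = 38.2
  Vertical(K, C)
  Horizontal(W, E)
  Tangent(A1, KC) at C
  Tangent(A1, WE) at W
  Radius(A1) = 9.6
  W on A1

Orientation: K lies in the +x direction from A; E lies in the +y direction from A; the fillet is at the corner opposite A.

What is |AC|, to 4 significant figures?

64.13

A is at the origin; AK is horizontal with |AK| = 57.4 and K on the +x side, so K = (57.40, 0.000). A and E share the same x with |AE| = 38.2 and E on the +y side, so E = (0.000, 38.20). The virtual corner opposite A is at (57.40, 38.20). Tangency of A1 to KC means the radius BC is perpendicular to KC and A1 meets WE tangentially, so BW is at right angles to WE, with radius 9.6, so the center B sits 9.6 in from both sides at B = (47.80, 28.60). That places the tangent points at C = (57.40, 28.60) on KC and W = (47.80, 38.20) on WE. Then |AC| = |C − A| = 64.13.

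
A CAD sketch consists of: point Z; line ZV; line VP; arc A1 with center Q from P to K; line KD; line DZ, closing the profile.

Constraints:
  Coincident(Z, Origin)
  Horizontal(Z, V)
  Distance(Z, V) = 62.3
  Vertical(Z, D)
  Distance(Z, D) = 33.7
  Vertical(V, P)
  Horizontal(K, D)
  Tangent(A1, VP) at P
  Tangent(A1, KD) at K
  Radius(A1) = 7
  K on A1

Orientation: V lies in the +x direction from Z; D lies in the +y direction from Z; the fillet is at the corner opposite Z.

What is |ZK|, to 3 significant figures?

64.8

Z is at the origin; ZV is horizontal with |ZV| = 62.3 and V on the +x side, so V = (62.3, 0.00). ZD is vertical with |ZD| = 33.7 and D on the +y side, so D = (0.00, 33.7). The virtual corner opposite Z is at (62.3, 33.7). The tangent condition forces QP to be normal to VP and A1 meets KD tangentially, so QK is at right angles to KD, with radius 7.0, so the center Q sits 7.0 in from both sides at Q = (55.3, 26.7). That places the tangent points at P = (62.3, 26.7) on VP and K = (55.3, 33.7) on KD. Then |ZK| = |K − Z| = 64.8.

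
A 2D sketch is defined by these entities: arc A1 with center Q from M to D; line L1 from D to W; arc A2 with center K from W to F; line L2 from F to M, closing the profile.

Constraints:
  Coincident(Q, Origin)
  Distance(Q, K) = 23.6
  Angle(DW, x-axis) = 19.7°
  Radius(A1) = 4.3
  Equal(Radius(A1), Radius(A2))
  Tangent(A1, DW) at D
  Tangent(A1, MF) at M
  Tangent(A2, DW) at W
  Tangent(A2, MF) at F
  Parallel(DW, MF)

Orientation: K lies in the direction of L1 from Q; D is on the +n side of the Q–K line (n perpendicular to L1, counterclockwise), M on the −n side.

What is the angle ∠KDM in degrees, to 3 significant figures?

79.7°

Q is at the origin and K lies 23.6 along u from Q, so K = 23.6·u = (22.2, 7.96). Tangency of A1 to both parallel lines with radius 4.3 puts D and M at Q ± 4.3·n: D = (-1.45, 4.05), M = (1.45, -4.05). Then cos ∠KDM = DK·DM / (|DK||DM|), giving 79.7°.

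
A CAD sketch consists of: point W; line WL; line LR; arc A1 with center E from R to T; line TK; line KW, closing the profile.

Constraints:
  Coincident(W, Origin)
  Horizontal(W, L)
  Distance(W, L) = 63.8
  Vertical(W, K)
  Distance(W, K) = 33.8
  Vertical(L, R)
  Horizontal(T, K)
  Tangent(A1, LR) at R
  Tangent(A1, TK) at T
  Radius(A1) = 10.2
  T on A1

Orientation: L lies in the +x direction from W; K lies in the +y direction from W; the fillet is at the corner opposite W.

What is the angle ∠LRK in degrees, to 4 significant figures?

99.08°

W is at the origin; WL is horizontal with |WL| = 63.8 and L on the +x side, so L = (63.80, 0.000). WK is vertical with |WK| = 33.8 and K on the +y side, so K = (0.000, 33.80). The virtual corner opposite W is at (63.80, 33.80). The tangent condition forces ER to be normal to LR and A1 meets TK tangentially, so ET is at right angles to TK, with radius 10.2, so the center E sits 10.2 in from both sides at E = (53.60, 23.60). That places the tangent points at R = (63.80, 23.60) on LR and T = (53.60, 33.80) on TK. Then cos ∠LRK = RL·RK / (|RL||RK|), giving 99.08°.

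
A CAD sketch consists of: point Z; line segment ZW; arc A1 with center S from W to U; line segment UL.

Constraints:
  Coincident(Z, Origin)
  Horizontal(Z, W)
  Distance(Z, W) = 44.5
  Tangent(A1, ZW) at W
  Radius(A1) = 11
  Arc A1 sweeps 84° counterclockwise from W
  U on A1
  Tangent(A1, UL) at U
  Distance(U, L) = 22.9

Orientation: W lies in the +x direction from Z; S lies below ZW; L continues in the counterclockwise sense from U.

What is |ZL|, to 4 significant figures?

45.12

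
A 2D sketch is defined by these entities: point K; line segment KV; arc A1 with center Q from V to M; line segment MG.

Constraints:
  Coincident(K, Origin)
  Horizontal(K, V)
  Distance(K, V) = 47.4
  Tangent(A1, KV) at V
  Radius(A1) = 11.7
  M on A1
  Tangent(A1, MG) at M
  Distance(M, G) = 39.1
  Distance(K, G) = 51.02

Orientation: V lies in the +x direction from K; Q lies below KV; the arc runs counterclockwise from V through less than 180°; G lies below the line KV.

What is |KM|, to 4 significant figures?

37.17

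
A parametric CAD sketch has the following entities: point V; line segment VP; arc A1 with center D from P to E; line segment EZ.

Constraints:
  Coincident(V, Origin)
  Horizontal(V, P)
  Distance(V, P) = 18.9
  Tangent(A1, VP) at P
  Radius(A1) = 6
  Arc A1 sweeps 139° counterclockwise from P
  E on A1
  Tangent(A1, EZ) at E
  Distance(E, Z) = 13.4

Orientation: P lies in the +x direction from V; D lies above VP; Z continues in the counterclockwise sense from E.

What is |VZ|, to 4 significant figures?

23.13

V is at the origin; VP is horizontal with |VP| = 18.9 and P on the +x side, so P = (18.90, 0.000). Tangency of A1 to VP means the radius DP is perpendicular to VP, so D = P + (0, 6) = (18.90, 6.000). On A1, P sits at bearing -90° from D; a 139° counterclockwise sweep puts E at bearing 49°, so E = D + 6.0·(cos 49°, sin 49°) = (22.84, 10.53). A1 meets EZ tangentially, so DE is at right angles to EZ, so EZ runs along (−sin 49°, cos 49°); with |EZ| = 13.4, Z = (12.72, 19.32). Then |VZ| = |Z − V| = 23.13.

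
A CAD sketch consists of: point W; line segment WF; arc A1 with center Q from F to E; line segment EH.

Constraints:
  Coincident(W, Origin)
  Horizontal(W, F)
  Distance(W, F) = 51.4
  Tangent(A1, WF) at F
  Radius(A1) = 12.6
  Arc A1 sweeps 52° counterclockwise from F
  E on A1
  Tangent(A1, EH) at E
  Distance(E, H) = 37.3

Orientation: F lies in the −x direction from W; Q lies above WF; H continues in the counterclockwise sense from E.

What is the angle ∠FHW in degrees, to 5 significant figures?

72.249°

W is at the origin; W and F share the same y with |WF| = 51.4 and F on the −x side, so F = (-51.400, 0.0000). Since A1 is tangent to WF there, QF ⟂ WF, so Q = F + (0, 12.6) = (-51.400, 12.600). On A1, F sits at bearing -90° from Q; a 52° counterclockwise sweep puts E at bearing -38°, so E = Q + 12.6·(cos -38°, sin -38°) = (-41.471, 4.8427). A1 meets EH tangentially, so QE is at right angles to EH, so EH runs along (−sin -38°, cos -38°); with |EH| = 37.3, H = (-18.507, 34.235). Then cos ∠FHW = HF·HW / (|HF||HW|), giving 72.249°.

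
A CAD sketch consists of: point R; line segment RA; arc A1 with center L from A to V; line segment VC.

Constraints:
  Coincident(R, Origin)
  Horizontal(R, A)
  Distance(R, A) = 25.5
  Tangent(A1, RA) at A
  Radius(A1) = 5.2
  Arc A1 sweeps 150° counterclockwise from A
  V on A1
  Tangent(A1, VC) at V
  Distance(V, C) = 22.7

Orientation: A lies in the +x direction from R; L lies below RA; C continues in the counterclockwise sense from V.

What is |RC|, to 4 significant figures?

47.48

R is at the origin; RA is horizontal with |RA| = 25.5 and A on the +x side, so A = (25.50, 0.000). A1 meets RA tangentially, so LA is at right angles to RA, so L = A + (0, -5.2) = (25.50, -5.200). On A1, A sits at bearing 90° from L; a 150° counterclockwise sweep puts V at bearing 240°, so V = L + 5.2·(cos 240°, sin 240°) = (22.90, -9.703). Since A1 is tangent to VC there, LV ⟂ VC, so VC runs along (−sin 240°, cos 240°); with |VC| = 22.7, C = (42.56, -21.05). Then |RC| = |C − R| = 47.48.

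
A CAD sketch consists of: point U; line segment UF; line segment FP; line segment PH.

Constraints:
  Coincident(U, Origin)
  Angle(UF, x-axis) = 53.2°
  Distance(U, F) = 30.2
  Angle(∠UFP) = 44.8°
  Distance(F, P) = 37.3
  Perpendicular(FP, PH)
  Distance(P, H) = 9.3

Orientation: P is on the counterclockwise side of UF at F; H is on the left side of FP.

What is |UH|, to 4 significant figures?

19.88

U is at the origin; UF runs at 53.2° with length 30.2, so F = 30.2·(cos 53.2°, sin 53.2°) = (18.09, 24.18). ∠UFP = 44.8°, so FP runs at 53.2° + (180° − 44.8°) = 188.4° from the x-axis; with |FP| = 37.3, P = F + 37.3·(cos 188.4°, sin 188.4°) = (-18.81, 18.73). FP is perpendicular to PH; with |PH| = 9.3 on the left of FP, H = P + 9.3·(0.1461, -0.9893) = (-17.45, 9.533). Then |UH| = |H − U| = 19.88.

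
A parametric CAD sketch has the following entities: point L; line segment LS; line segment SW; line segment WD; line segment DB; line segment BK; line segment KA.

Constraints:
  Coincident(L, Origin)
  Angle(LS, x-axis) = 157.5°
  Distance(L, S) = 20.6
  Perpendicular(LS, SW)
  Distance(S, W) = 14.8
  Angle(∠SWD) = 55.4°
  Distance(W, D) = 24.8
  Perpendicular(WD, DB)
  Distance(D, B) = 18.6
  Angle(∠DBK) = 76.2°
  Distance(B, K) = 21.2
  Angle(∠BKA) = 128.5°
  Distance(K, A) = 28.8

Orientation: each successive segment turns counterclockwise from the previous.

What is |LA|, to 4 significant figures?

35.68

L is at the origin; LS runs at 157.5° with length 20.6, so S = (-19.03, 7.883). LS ⟂ SW, so SW runs at -112.5°; with |SW| = 14.8, W = (-24.70, -5.790). ∠SWD = 55.4° gives WD at 12.10° from the x-axis; with |WD| = 24.8, D = (-0.4466, -0.5916). WD is perpendicular to DB, so DB runs at 102.1°; with |DB| = 18.6, B = (-4.346, 17.60). ∠DBK = 76.2° gives BK at -154.1° from the x-axis; with |BK| = 21.2, K = (-23.42, 8.335). ∠BKA = 128.5° gives KA at -102.6° from the x-axis; with |KA| = 28.8, A = (-29.70, -19.77). Then |LA| = |A − L| = 35.68.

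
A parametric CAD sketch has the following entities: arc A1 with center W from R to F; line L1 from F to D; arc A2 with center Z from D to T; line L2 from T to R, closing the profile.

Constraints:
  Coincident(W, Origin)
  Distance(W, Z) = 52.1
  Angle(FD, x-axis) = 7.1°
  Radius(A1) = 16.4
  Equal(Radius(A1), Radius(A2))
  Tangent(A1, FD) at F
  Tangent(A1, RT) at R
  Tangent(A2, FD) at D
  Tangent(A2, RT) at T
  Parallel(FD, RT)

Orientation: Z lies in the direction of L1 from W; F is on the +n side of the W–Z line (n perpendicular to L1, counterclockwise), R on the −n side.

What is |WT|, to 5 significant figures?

54.620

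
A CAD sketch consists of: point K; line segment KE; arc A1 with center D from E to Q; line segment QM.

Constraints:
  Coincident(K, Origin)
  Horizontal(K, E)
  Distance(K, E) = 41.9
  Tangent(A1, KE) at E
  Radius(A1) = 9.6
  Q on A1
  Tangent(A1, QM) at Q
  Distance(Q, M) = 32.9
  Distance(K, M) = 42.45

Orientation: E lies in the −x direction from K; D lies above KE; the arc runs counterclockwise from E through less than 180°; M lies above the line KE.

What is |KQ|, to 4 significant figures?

33.51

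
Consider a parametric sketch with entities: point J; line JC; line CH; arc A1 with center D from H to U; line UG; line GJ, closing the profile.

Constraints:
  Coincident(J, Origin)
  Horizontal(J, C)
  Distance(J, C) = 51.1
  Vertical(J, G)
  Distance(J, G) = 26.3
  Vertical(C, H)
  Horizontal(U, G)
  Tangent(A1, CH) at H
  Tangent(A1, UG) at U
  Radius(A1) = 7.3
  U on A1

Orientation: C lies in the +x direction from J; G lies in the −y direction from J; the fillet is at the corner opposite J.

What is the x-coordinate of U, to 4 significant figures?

43.80

J is at the origin; J and C share the same y with |JC| = 51.1 and C on the +x side, so C = (51.10, 0.000). J and G share the same x with |JG| = 26.3 and G on the −y side, so G = (0.000, -26.30). The virtual corner opposite J is at (51.10, -26.30). The tangent condition forces DH to be normal to CH and A1 meets UG tangentially, so DU is at right angles to UG, with radius 7.3, so the center D sits 7.3 in from both sides at D = (43.80, -19.00). That places the tangent points at H = (51.10, -19.00) on CH and U = (43.80, -26.30) on UG. So U.x = 43.80.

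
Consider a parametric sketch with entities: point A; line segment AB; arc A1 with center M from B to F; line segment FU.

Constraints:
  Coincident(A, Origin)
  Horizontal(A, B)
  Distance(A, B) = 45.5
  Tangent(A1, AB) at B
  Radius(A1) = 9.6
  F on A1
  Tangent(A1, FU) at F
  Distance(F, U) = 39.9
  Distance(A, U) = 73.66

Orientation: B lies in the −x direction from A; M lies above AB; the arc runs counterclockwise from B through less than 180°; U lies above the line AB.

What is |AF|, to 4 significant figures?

39.38

Checks: |MF| = 9.600 ✓; ∠(MF, FU) = 90.00° ✓; |FU| = 39.90 ✓; |AU| = 73.66 ✓.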